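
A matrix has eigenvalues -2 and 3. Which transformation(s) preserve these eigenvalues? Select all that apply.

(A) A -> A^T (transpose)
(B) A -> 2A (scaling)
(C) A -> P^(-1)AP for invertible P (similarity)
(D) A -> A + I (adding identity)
A and C

Eigenvalues are preserved by:
1. Similarity transformations: A -> P^(-1)AP (same characteristic polynomial)
2. Transpose: A^T has the same eigenvalues as A

Eigenvalues are NOT preserved by:
- Adding identity: eigenvalues become -2+1, 3+1
- Scaling: eigenvalues become -4, 6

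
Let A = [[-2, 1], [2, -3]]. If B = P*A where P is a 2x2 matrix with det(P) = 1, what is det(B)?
4

By the multiplicative property of determinants, det(B) = det(P*A) = det(P) * det(A) = det(A),
so the determinant is invariant under multiplication by any determinant-1 matrix; we just need det(A).

det(A) = (-2)(-3) - (1)(2) = 6 - 2 = 4

Therefore det(B) = 1 * 4 = 4.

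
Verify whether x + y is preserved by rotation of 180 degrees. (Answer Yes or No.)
No

Applying rotation by 180 degrees: x' = x*cos(180 degrees) - y*sin(180 degrees) = -x, y' = x*sin(180 degrees) + y*cos(180 degrees) = -y

Substituting into x + y:
(-x) + (-y)
= -x - y

This differs from the original expression x + y, so it is NOT invariant.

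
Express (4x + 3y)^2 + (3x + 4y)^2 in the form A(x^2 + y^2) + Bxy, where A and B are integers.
25(x^2 + y^2) + 48xy

Expanding: (4x + 3y)^2 = 16x^2 + 24xy + 9y^2
(3x + 4y)^2 = 9x^2 + 24xy + 16y^2
Sum = (16+9)(x^2+y^2) + 48xy = 25(x^2 + y^2) + 48xy
This is symmetric in x and y.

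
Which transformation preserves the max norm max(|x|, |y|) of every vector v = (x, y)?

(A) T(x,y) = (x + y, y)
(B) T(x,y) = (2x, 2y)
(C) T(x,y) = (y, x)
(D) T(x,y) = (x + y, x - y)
C

A transformation preserves a norm if ||T(v)|| = ||v|| for every v; a single vector where the norm changes rules an option out.

(A) T(x,y) = (x + y, y): v = (1, 1) has norm max(|1|, |1|) = 1, but T(v) = (2, 1) has norm 2 -- not preserved.
(B) T(x,y) = (2x, 2y): v = (1, 0) has norm max(|1|, |0|) = 1, but T(v) = (2, 0) has norm 2 -- not preserved.
(C) T(x,y) = (y, x): preserves the norm -- it only permutes the coordinates and/or flips signs, which leaves max(|x|, |y|) unchanged.
(D) T(x,y) = (x + y, x - y): v = (1, 1) has norm max(|1|, |1|) = 1, but T(v) = (2, 0) has norm 2 -- not preserved.

Therefore the answer is (C).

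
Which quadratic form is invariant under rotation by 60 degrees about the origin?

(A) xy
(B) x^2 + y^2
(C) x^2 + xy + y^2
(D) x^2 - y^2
B

Rotation by 60 degrees sends (x, y) to (x/2 - sqrt(3)y/2, sqrt(3)x/2 + y/2).
Substitute the transformed coordinates into each option and compare with the original:
(A) xy  ->  (x/2 - sqrt(3)y/2)(sqrt(3)x/2 + y/2) = sqrt(3)x^2/4 - xy/2 - sqrt(3)y^2/4   [differs from xy: not invariant]
(B) x^2 + y^2  ->  (x/2 - sqrt(3)y/2)^2 + (sqrt(3)x/2 + y/2)^2 = x^2 + y^2   [equals x^2 + y^2: invariant]
(C) x^2 + xy + y^2  ->  (x/2 - sqrt(3)y/2)^2 + (x/2 - sqrt(3)y/2)(sqrt(3)x/2 + y/2) + (sqrt(3)x/2 + y/2)^2 = sqrt(3)x^2/4 + x^2 - xy/2 - sqrt(3)y^2/4 + y^2   [differs from x^2 + xy + y^2: not invariant]
(D) x^2 - y^2  ->  (x/2 - sqrt(3)y/2)^2 - (sqrt(3)x/2 + y/2)^2 = -x^2/2 - sqrt(3)xy + y^2/2   [differs from x^2 - y^2: not invariant]

Only option (B), x^2 + y^2, is unchanged by the transformation.
x^2 + y^2 is the squared distance from the origin, which rotations preserve.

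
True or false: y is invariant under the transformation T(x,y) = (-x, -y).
False

Substitute T(x,y) = (-x, -y) into the expression and compare with the original.

Original: y
After applying T: (-y) = -y

This differs from the original y (difference: -2y), so the expression is NOT invariant.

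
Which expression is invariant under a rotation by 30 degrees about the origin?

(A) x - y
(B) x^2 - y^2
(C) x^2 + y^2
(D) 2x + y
C

A rotation by 30 degrees sends (x, y) to (sqrt(3)x/2 - y/2, x/2 + sqrt(3)y/2).
Substitute the transformed coordinates into each option and compare with the original:
(A) x - y  ->  (sqrt(3)x/2 - y/2) - (x/2 + sqrt(3)y/2) = -x/2 + sqrt(3)x/2 - sqrt(3)y/2 - y/2   [differs from x - y: not invariant]
(B) x^2 - y^2  ->  (sqrt(3)x/2 - y/2)^2 - (x/2 + sqrt(3)y/2)^2 = x^2/2 - sqrt(3)xy - y^2/2   [differs from x^2 - y^2: not invariant]
(C) x^2 + y^2  ->  (sqrt(3)x/2 - y/2)^2 + (x/2 + sqrt(3)y/2)^2 = x^2 + y^2   [equals x^2 + y^2: invariant]
(D) 2x + y  ->  2(sqrt(3)x/2 - y/2) + (x/2 + sqrt(3)y/2) = x/2 + sqrt(3)x - y + sqrt(3)y/2   [differs from 2x + y: not invariant]

Only option (C), x^2 + y^2, is unchanged by the transformation.
Geometrically, x^2 + y^2 is the squared distance from the origin, which every rotation about the origin preserves.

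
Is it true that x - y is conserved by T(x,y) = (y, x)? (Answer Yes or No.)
No

Substitute T(x,y) = (y, x) into the expression and compare with the original.

Original: x - y
After applying T: (y) - (x) = -x + y

This differs from the original x - y (difference: -2x + 2y), so the expression is NOT invariant.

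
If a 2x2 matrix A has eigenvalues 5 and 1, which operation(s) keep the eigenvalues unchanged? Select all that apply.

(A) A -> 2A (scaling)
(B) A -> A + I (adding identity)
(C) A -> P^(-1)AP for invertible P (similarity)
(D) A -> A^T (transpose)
C and D

Eigenvalues are preserved by:
1. Similarity transformations: A -> P^(-1)AP (same characteristic polynomial)
2. Transpose: A^T has the same eigenvalues as A

Eigenvalues are NOT preserved by:
- Adding identity: eigenvalues become 5+1, 1+1
- Scaling: eigenvalues become 10, 2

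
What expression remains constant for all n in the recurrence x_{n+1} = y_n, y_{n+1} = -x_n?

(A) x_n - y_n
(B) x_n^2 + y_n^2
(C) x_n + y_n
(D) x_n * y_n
B

For the recurrence x_{n+1} = y_n, y_{n+1} = -x_n:

x_{n+1}^2 + y_{n+1}^2 = y_n^2 + (-x_n)^2 = x_n^2 + y_n^2
The sum of squares is conserved (like energy in a harmonic oscillator).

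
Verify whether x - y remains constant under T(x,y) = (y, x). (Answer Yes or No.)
No

Substitute T(x,y) = (y, x) into the expression and compare with the original.

Original: x - y
After applying T: (y) - (x) = -x + y

This differs from the original x - y (difference: -2x + 2y), so the expression is NOT invariant.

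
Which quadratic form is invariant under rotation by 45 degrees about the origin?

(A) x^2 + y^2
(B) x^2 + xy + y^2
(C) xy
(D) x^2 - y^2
A

Rotation by 45 degrees sends (x, y) to (sqrt(2)x/2 - sqrt(2)y/2, sqrt(2)x/2 + sqrt(2)y/2).
Substitute the transformed coordinates into each option and compare with the original:
(A) x^2 + y^2  ->  (sqrt(2)x/2 - sqrt(2)y/2)^2 + (sqrt(2)x/2 + sqrt(2)y/2)^2 = x^2 + y^2   [equals x^2 + y^2: invariant]
(B) x^2 + xy + y^2  ->  (sqrt(2)x/2 - sqrt(2)y/2)^2 + (sqrt(2)x/2 - sqrt(2)y/2)(sqrt(2)x/2 + sqrt(2)y/2) + (sqrt(2)x/2 + sqrt(2)y/2)^2 = 3x^2/2 + y^2/2   [differs from x^2 + xy + y^2: not invariant]
(C) xy  ->  (sqrt(2)x/2 - sqrt(2)y/2)(sqrt(2)x/2 + sqrt(2)y/2) = x^2/2 - y^2/2   [differs from xy: not invariant]
(D) x^2 - y^2  ->  (sqrt(2)x/2 - sqrt(2)y/2)^2 - (sqrt(2)x/2 + sqrt(2)y/2)^2 = -2xy   [differs from x^2 - y^2: not invariant]

Only option (A), x^2 + y^2, is unchanged by the transformation.
x^2 + y^2 is the squared distance from the origin, which rotations preserve.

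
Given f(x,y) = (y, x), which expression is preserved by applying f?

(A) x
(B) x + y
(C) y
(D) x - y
B

For f(x,y) = (y, x):
After applying f: x' = y, y' = x. So x' + y' = y + x = x + y.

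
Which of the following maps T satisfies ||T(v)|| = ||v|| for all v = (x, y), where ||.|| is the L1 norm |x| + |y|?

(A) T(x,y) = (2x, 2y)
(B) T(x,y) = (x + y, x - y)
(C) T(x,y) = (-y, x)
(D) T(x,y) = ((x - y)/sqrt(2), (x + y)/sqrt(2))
C

A transformation preserves a norm if ||T(v)|| = ||v|| for every v; a single vector where the norm changes rules an option out.

(A) T(x,y) = (2x, 2y): v = (1, 0) has norm |1| + |0| = 1, but T(v) = (2, 0) has norm 2 -- not preserved.
(B) T(x,y) = (x + y, x - y): v = (1, 0) has norm |1| + |0| = 1, but T(v) = (1, 1) has norm 2 -- not preserved.
(C) T(x,y) = (-y, x): preserves the norm -- it only permutes the coordinates and/or flips signs, which leaves |x| + |y| unchanged.
(D) T(x,y) = ((x - y)/sqrt(2), (x + y)/sqrt(2)): v = (1, 0) has norm |1| + |0| = 1, but T(v) = (sqrt(2)/2, sqrt(2)/2) has norm sqrt(2) -- not preserved.

Therefore the answer is (C).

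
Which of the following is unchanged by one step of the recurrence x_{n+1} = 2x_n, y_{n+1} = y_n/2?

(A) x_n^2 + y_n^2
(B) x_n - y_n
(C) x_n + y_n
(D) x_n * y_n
D

For the recurrence x_{n+1} = 2x_n, y_{n+1} = y_n/2:

x_{n+1} * y_{n+1} = (2x_n) * (y_n/2) = x_n * y_n
The product is conserved.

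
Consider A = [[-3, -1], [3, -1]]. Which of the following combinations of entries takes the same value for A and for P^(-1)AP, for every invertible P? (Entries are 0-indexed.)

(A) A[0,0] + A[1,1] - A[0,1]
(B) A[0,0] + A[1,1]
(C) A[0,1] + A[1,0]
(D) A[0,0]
B

A[0,0] + A[1,1] is the trace of A. By the cyclic property of the trace, tr(P^(-1)AP) = tr(APP^(-1)) = tr(A), so it is the same for every matrix similar to A.

The other combinations are not similarity invariants. For example, take P = [[2, 1], [1, 1]] (det P = 1), so P^(-1) = [[1, -1], [-1, 2]] and
B = P^(-1)AP = [[-12, -6], [17, 8]].
Evaluating each option on A and on B:
(A) A[0,0] + A[1,1] - A[0,1]: -3 for A, 2 for B -> changes
(B) A[0,0] + A[1,1]: -4 for A, -4 for B -> unchanged
(C) A[0,1] + A[1,0]: 2 for A, 11 for B -> changes
(D) A[0,0]: -3 for A, -12 for B -> changes

Only (B) A[0,0] + A[1,1] = -4 survives (and it does so for every P, not just this one), so it is the invariant.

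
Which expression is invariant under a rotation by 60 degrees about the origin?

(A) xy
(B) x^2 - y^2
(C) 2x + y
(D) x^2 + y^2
D

A rotation by 60 degrees sends (x, y) to (x/2 - sqrt(3)y/2, sqrt(3)x/2 + y/2).
Substitute the transformed coordinates into each option and compare with the original:
(A) xy  ->  (x/2 - sqrt(3)y/2)(sqrt(3)x/2 + y/2) = sqrt(3)x^2/4 - xy/2 - sqrt(3)y^2/4   [differs from xy: not invariant]
(B) x^2 - y^2  ->  (x/2 - sqrt(3)y/2)^2 - (sqrt(3)x/2 + y/2)^2 = -x^2/2 - sqrt(3)xy + y^2/2   [differs from x^2 - y^2: not invariant]
(C) 2x + y  ->  2(x/2 - sqrt(3)y/2) + (sqrt(3)x/2 + y/2) = sqrt(3)x/2 + x - sqrt(3)y + y/2   [differs from 2x + y: not invariant]
(D) x^2 + y^2  ->  (x/2 - sqrt(3)y/2)^2 + (sqrt(3)x/2 + y/2)^2 = x^2 + y^2   [equals x^2 + y^2: invariant]

Only option (D), x^2 + y^2, is unchanged by the transformation.
Geometrically, x^2 + y^2 is the squared distance from the origin, which every rotation about the origin preserves.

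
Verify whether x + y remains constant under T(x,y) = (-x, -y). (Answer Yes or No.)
No

Substitute T(x,y) = (-x, -y) into the expression and compare with the original.

Original: x + y
After applying T: (-x) + (-y) = -x - y

This differs from the original x + y (difference: -2x - 2y), so the expression is NOT invariant.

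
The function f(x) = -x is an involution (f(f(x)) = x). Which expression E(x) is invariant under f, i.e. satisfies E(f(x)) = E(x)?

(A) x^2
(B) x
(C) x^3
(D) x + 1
A

Replace x by f(x) = -x in each option and simplify. As a quick numerical cross-check, also compare E(3) with E(f(3)) = E(-3).

(A) x^2  ->  (-x)^2, which simplifies back to x^2; check: E(3) = 9, E(-3) = 9.   [invariant]
(B) x  ->  (-x) = -x; check: E(3) = 3 but E(-3) = -3.   [not invariant]
(C) x^3  ->  (-x)^3 = -x^3; check: E(3) = 27 but E(-3) = -27.   [not invariant]
(D) x + 1  ->  (-x) + 1 = 1 - x; check: E(3) = 4 but E(-3) = -2.   [not invariant]

Only (A) is unchanged. E is symmetric under swapping x with f(x) = -x, which is exactly what an involution does.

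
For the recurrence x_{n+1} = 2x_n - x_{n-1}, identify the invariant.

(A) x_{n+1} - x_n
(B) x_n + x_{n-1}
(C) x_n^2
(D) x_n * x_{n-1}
A

For the recurrence x_{n+1} = 2x_n - x_{n-1}:

If x_{n+1} = 2x_n - x_{n-1}, then:
x_{n+1} - x_n = x_n - x_{n-1}
The first difference is constant throughout the sequence.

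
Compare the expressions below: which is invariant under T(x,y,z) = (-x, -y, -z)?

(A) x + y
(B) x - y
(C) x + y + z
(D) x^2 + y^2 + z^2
D

Apply T(x,y,z) = (-x, -y, -z) to each option, i.e. replace (x, y, z) by the transformed coordinates.
Substitute the transformed coordinates into each option and compare with the original:
(A) x + y  ->  (-x) + (-y) = -x - y   [differs from x + y: not invariant]
(B) x - y  ->  (-x) - (-y) = -x + y   [differs from x - y: not invariant]
(C) x + y + z  ->  (-x) + (-y) + (-z) = -x - y - z   [differs from x + y + z: not invariant]
(D) x^2 + y^2 + z^2  ->  (-x)^2 + (-y)^2 + (-z)^2 = x^2 + y^2 + z^2   [equals x^2 + y^2 + z^2: invariant]

Only option (D), x^2 + y^2 + z^2, is unchanged by the transformation.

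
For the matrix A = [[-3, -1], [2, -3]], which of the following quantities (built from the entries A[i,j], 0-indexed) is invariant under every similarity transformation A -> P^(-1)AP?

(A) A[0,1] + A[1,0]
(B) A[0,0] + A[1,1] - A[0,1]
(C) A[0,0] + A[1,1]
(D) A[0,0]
C

A[0,0] + A[1,1] is the trace of A. By the cyclic property of the trace, tr(P^(-1)AP) = tr(APP^(-1)) = tr(A), so it is the same for every matrix similar to A.

The other combinations are not similarity invariants. For example, take P = [[2, 1], [1, 1]] (det P = 1), so P^(-1) = [[1, -1], [-1, 2]] and
B = P^(-1)AP = [[-8, -3], [9, 2]].
Evaluating each option on A and on B:
(A) A[0,1] + A[1,0]: 1 for A, 6 for B -> changes
(B) A[0,0] + A[1,1] - A[0,1]: -5 for A, -3 for B -> changes
(C) A[0,0] + A[1,1]: -6 for A, -6 for B -> unchanged
(D) A[0,0]: -3 for A, -8 for B -> changes

Only (C) A[0,0] + A[1,1] = -6 survives (and it does so for every P, not just this one), so it is the invariant.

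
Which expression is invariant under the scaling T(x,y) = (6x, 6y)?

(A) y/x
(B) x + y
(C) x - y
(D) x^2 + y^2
A

Under the uniform scaling T(x,y) = (6x, 6y):
Substitute the transformed coordinates into each option and compare with the original:
(A) y/x  ->  (6y)/(6x) = y/x   [equals y/x: invariant]
(B) x + y  ->  (6x) + (6y) = 6x + 6y   [differs from x + y: not invariant]
(C) x - y  ->  (6x) - (6y) = 6x - 6y   [differs from x - y: not invariant]
(D) x^2 + y^2  ->  (6x)^2 + (6y)^2 = 36x^2 + 36y^2   [differs from x^2 + y^2: not invariant]

Only option (A), y/x, is unchanged by the transformation.
The common factor 6 cancels in a ratio of coordinates, while sums, products and sums of squares pick up factors of 6 or 36.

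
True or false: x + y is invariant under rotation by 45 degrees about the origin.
False

Applying rotation by 45 degrees: x' = x*cos(45 degrees) - y*sin(45 degrees) = sqrt(2)x/2 - sqrt(2)y/2, y' = x*sin(45 degrees) + y*cos(45 degrees) = sqrt(2)x/2 + sqrt(2)y/2

Substituting into x + y:
(sqrt(2)x/2 - sqrt(2)y/2) + (sqrt(2)x/2 + sqrt(2)y/2)
= sqrt(2)x

This differs from the original expression x + y, so it is NOT invariant.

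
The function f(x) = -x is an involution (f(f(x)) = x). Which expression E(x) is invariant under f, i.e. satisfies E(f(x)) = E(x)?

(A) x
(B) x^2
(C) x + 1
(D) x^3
B

Replace x by f(x) = -x in each option and simplify. As a quick numerical cross-check, also compare E(3) with E(f(3)) = E(-3).

(A) x  ->  (-x) = -x; check: E(3) = 3 but E(-3) = -3.   [not invariant]
(B) x^2  ->  (-x)^2, which simplifies back to x^2; check: E(3) = 9, E(-3) = 9.   [invariant]
(C) x + 1  ->  (-x) + 1 = 1 - x; check: E(3) = 4 but E(-3) = -2.   [not invariant]
(D) x^3  ->  (-x)^3 = -x^3; check: E(3) = 27 but E(-3) = -27.   [not invariant]

Only (B) is unchanged. E is symmetric under swapping x with f(x) = -x, which is exactly what an involution does.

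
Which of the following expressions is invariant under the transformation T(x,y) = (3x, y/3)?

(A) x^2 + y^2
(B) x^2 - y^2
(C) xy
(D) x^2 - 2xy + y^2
C

An expression E(x,y) is invariant under T if E(T(x,y)) = E(x,y). Here T(x,y) = (3x, y/3).
Substitute the transformed coordinates into each option and compare with the original:
(A) x^2 + y^2  ->  (3x)^2 + (y/3)^2 = 9x^2 + y^2/9   [differs from x^2 + y^2: not invariant]
(B) x^2 - y^2  ->  (3x)^2 - (y/3)^2 = 9x^2 - y^2/9   [differs from x^2 - y^2: not invariant]
(C) xy  ->  (3x)(y/3) = xy   [equals xy: invariant]
(D) x^2 - 2xy + y^2  ->  (3x)^2 - 2(3x)(y/3) + (y/3)^2 = 9x^2 - 2xy + y^2/9   [differs from x^2 - 2xy + y^2: not invariant]

Only option (C), xy, is unchanged by the transformation.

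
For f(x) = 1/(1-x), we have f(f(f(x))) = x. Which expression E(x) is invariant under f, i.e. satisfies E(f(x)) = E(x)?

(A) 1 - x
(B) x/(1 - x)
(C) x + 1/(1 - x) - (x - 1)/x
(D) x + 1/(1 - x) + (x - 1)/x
D

Replace x by f(x) = 1/(1 - x) in each option and simplify. As a quick numerical cross-check, also compare E(3) with E(f(3)) = E(-1/2).

(A) 1 - x  ->  1 - (1/(1 - x)) = x/(x - 1); check: E(3) = -2 but E(-1/2) = 3/2.   [not invariant]
(B) x/(1 - x)  ->  (1/(1 - x))/(1 - (1/(1 - x))) = -1/x; check: E(3) = -3/2 but E(-1/2) = -1/3.   [not invariant]
(C) x + 1/(1 - x) - (x - 1)/x  ->  (1/(1 - x)) + 1/(1 - (1/(1 - x))) - ((1/(1 - x)) - 1)/(1/(1 - x)) = (x^2(1 - x) - x + (x - 1)^2)/(x(x - 1)); check: E(3) = 11/6 but E(-1/2) = -17/6.   [not invariant]
(D) x + 1/(1 - x) + (x - 1)/x  ->  (1/(1 - x)) + 1/(1 - (1/(1 - x))) + ((1/(1 - x)) - 1)/(1/(1 - x)), which simplifies back to x + 1/(1 - x) + (x - 1)/x; check: E(3) = 19/6, E(-1/2) = 19/6.   [invariant]

Only (D) is unchanged. Indeed f(f(x)) = 1/(1 - 1/(1-x)) = (1-x)/(-x) = (x-1)/x, so E(x) = x + f(x) + f(f(x)) is the sum over the whole 3-cycle; applying f just permutes the three terms cyclically (x -> f(x) -> f(f(x)) -> x), leaving the sum unchanged.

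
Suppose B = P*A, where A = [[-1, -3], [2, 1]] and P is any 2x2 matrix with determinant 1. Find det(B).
5

By the multiplicative property of determinants, det(B) = det(P*A) = det(P) * det(A) = det(A),
so the determinant is invariant under multiplication by any determinant-1 matrix; we just need det(A).

det(A) = (-1)(1) - (-3)(2) = -1 - (-6) = 5

Therefore det(B) = 1 * 5 = 5.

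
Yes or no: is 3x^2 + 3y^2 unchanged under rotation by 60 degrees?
Yes

Applying rotation by 60 degrees: x' = x*cos(60 degrees) - y*sin(60 degrees) = x/2 - sqrt(3)y/2, y' = x*sin(60 degrees) + y*cos(60 degrees) = sqrt(3)x/2 + y/2

Substituting into 3x^2 + 3y^2:
3(x/2 - sqrt(3)y/2)^2 + 3(sqrt(3)x/2 + y/2)^2
= 3x^2 + 3y^2

This equals the original expression 3x^2 + 3y^2, so it IS invariant.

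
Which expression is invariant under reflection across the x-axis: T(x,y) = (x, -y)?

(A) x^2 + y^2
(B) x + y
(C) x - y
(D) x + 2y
A

The map is reflection across the x-axis: T(x,y) = (x, -y).
Substitute the transformed coordinates into each option and compare with the original:
(A) x^2 + y^2  ->  (x)^2 + (-y)^2 = x^2 + y^2   [equals x^2 + y^2: invariant]
(B) x + y  ->  (x) + (-y) = x - y   [differs from x + y: not invariant]
(C) x - y  ->  (x) - (-y) = x + y   [differs from x - y: not invariant]
(D) x + 2y  ->  (x) + 2(-y) = x - 2y   [differs from x + 2y: not invariant]

Only option (A), x^2 + y^2, is unchanged by the transformation.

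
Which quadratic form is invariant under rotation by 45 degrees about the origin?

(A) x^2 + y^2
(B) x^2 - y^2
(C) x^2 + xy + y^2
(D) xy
A

Rotation by 45 degrees sends (x, y) to (sqrt(2)x/2 - sqrt(2)y/2, sqrt(2)x/2 + sqrt(2)y/2).
Substitute the transformed coordinates into each option and compare with the original:
(A) x^2 + y^2  ->  (sqrt(2)x/2 - sqrt(2)y/2)^2 + (sqrt(2)x/2 + sqrt(2)y/2)^2 = x^2 + y^2   [equals x^2 + y^2: invariant]
(B) x^2 - y^2  ->  (sqrt(2)x/2 - sqrt(2)y/2)^2 - (sqrt(2)x/2 + sqrt(2)y/2)^2 = -2xy   [differs from x^2 - y^2: not invariant]
(C) x^2 + xy + y^2  ->  (sqrt(2)x/2 - sqrt(2)y/2)^2 + (sqrt(2)x/2 - sqrt(2)y/2)(sqrt(2)x/2 + sqrt(2)y/2) + (sqrt(2)x/2 + sqrt(2)y/2)^2 = 3x^2/2 + y^2/2   [differs from x^2 + xy + y^2: not invariant]
(D) xy  ->  (sqrt(2)x/2 - sqrt(2)y/2)(sqrt(2)x/2 + sqrt(2)y/2) = x^2/2 - y^2/2   [differs from xy: not invariant]

Only option (A), x^2 + y^2, is unchanged by the transformation.
x^2 + y^2 is the squared distance from the origin, which rotations preserve.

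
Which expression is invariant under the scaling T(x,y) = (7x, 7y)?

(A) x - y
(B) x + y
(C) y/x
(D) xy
C

Under the uniform scaling T(x,y) = (7x, 7y):
Substitute the transformed coordinates into each option and compare with the original:
(A) x - y  ->  (7x) - (7y) = 7x - 7y   [differs from x - y: not invariant]
(B) x + y  ->  (7x) + (7y) = 7x + 7y   [differs from x + y: not invariant]
(C) y/x  ->  (7y)/(7x) = y/x   [equals y/x: invariant]
(D) xy  ->  (7x)(7y) = 49xy   [differs from xy: not invariant]

Only option (C), y/x, is unchanged by the transformation.
The common factor 7 cancels in a ratio of coordinates, while sums, products and sums of squares pick up factors of 7 or 49.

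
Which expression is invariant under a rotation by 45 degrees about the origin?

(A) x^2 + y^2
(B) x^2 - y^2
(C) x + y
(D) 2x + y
A

A rotation by 45 degrees sends (x, y) to (sqrt(2)x/2 - sqrt(2)y/2, sqrt(2)x/2 + sqrt(2)y/2).
Substitute the transformed coordinates into each option and compare with the original:
(A) x^2 + y^2  ->  (sqrt(2)x/2 - sqrt(2)y/2)^2 + (sqrt(2)x/2 + sqrt(2)y/2)^2 = x^2 + y^2   [equals x^2 + y^2: invariant]
(B) x^2 - y^2  ->  (sqrt(2)x/2 - sqrt(2)y/2)^2 - (sqrt(2)x/2 + sqrt(2)y/2)^2 = -2xy   [differs from x^2 - y^2: not invariant]
(C) x + y  ->  (sqrt(2)x/2 - sqrt(2)y/2) + (sqrt(2)x/2 + sqrt(2)y/2) = sqrt(2)x   [differs from x + y: not invariant]
(D) 2x + y  ->  2(sqrt(2)x/2 - sqrt(2)y/2) + (sqrt(2)x/2 + sqrt(2)y/2) = 3sqrt(2)x/2 - sqrt(2)y/2   [differs from 2x + y: not invariant]

Only option (A), x^2 + y^2, is unchanged by the transformation.
Geometrically, x^2 + y^2 is the squared distance from the origin, which every rotation about the origin preserves.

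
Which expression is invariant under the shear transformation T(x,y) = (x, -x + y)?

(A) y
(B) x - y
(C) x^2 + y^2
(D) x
D

Under the shear T(x,y) = (x, -x + y):
Substitute the transformed coordinates into each option and compare with the original:
(A) y  ->  (-x + y) = -x + y   [differs from y: not invariant]
(B) x - y  ->  (x) - (-x + y) = 2x - y   [differs from x - y: not invariant]
(C) x^2 + y^2  ->  (x)^2 + (-x + y)^2 = 2x^2 - 2xy + y^2   [differs from x^2 + y^2: not invariant]
(D) x  ->  (x) = x   [equals x: invariant]

Only option (D), x, is unchanged by the transformation.
A vertical shear moves points parallel to the y-axis, so the x-coordinate (and any function of x alone) is unchanged.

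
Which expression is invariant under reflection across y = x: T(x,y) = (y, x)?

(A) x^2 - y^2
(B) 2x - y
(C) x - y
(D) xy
D

The map is reflection across y = x: T(x,y) = (y, x).
Substitute the transformed coordinates into each option and compare with the original:
(A) x^2 - y^2  ->  (y)^2 - (x)^2 = -x^2 + y^2   [differs from x^2 - y^2: not invariant]
(B) 2x - y  ->  2(y) - (x) = -x + 2y   [differs from 2x - y: not invariant]
(C) x - y  ->  (y) - (x) = -x + y   [differs from x - y: not invariant]
(D) xy  ->  (y)(x) = xy   [equals xy: invariant]

Only option (D), xy, is unchanged by the transformation.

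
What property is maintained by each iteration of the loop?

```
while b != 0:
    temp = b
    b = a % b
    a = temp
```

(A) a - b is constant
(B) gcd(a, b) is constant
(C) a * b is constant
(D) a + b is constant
B

A loop invariant must hold before the first iteration and be re-established by every execution of the body.

(B) gcd(a, b) is constant: One iteration replaces (a, b) by (b, a mod b). Since a mod b = a - q*b for an integer q, any common divisor of a and b divides b and a mod b, and conversely; hence gcd(b, a mod b) = gcd(a, b). For instance (33, 9) -> (9, 6) keeps gcd = 3. At exit b = 0 and a = gcd of the original inputs.

The other options fail:
(A) a - b is constant: e.g. (a, b) = (33, 9) -> (9, 6): the difference goes from 24 to 3.
(C) a * b is constant: e.g. (a, b) = (33, 9) -> (9, 6): the product goes from 297 to 54.
(D) a + b is constant: e.g. (a, b) = (33, 9) -> (9, 6): the sum goes from 42 to 15.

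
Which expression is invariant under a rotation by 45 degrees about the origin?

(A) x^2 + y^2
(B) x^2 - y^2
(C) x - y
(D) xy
A

A rotation by 45 degrees sends (x, y) to (sqrt(2)x/2 - sqrt(2)y/2, sqrt(2)x/2 + sqrt(2)y/2).
Substitute the transformed coordinates into each option and compare with the original:
(A) x^2 + y^2  ->  (sqrt(2)x/2 - sqrt(2)y/2)^2 + (sqrt(2)x/2 + sqrt(2)y/2)^2 = x^2 + y^2   [equals x^2 + y^2: invariant]
(B) x^2 - y^2  ->  (sqrt(2)x/2 - sqrt(2)y/2)^2 - (sqrt(2)x/2 + sqrt(2)y/2)^2 = -2xy   [differs from x^2 - y^2: not invariant]
(C) x - y  ->  (sqrt(2)x/2 - sqrt(2)y/2) - (sqrt(2)x/2 + sqrt(2)y/2) = -sqrt(2)y   [differs from x - y: not invariant]
(D) xy  ->  (sqrt(2)x/2 - sqrt(2)y/2)(sqrt(2)x/2 + sqrt(2)y/2) = x^2/2 - y^2/2   [differs from xy: not invariant]

Only option (A), x^2 + y^2, is unchanged by the transformation.
Geometrically, x^2 + y^2 is the squared distance from the origin, which every rotation about the origin preserves.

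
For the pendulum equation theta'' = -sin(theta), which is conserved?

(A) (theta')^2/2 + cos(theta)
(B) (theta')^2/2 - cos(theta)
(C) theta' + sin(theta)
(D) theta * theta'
B

A first integral I satisfies dI/dt = 0 along every solution. Differentiate each option and use the equation of motion:
(A) d/dt[(theta')^2/2 + cos(theta)] = theta' theta'' - sin(theta) theta' = -2 theta' sin(theta), not identically 0
(B) d/dt[(theta')^2/2 - cos(theta)] = theta' theta'' + sin(theta) theta' = theta'(-sin(theta)) + theta' sin(theta) = 0
(C) d/dt[theta' + sin(theta)] = theta'' + cos(theta) theta' = -sin(theta) + theta' cos(theta), not identically 0
(D) d/dt[theta * theta'] = (theta')^2 + theta theta'' = (theta')^2 - theta sin(theta), not identically 0

Only (B) has zero time-derivative. This is the total energy: kinetic (theta')^2/2 plus potential -cos(theta).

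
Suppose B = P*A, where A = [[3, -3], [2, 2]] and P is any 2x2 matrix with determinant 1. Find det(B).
12

By the multiplicative property of determinants, det(B) = det(P*A) = det(P) * det(A) = det(A),
so the determinant is invariant under multiplication by any determinant-1 matrix; we just need det(A).

det(A) = (3)(2) - (-3)(2) = 6 - (-6) = 12

Therefore det(B) = 1 * 12 = 12.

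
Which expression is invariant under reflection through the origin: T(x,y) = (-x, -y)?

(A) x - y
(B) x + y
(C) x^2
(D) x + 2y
C

The map is reflection through the origin: T(x,y) = (-x, -y).
Substitute the transformed coordinates into each option and compare with the original:
(A) x - y  ->  (-x) - (-y) = -x + y   [differs from x - y: not invariant]
(B) x + y  ->  (-x) + (-y) = -x - y   [differs from x + y: not invariant]
(C) x^2  ->  (-x)^2 = x^2   [equals x^2: invariant]
(D) x + 2y  ->  (-x) + 2(-y) = -x - 2y   [differs from x + 2y: not invariant]

Only option (C), x^2, is unchanged by the transformation.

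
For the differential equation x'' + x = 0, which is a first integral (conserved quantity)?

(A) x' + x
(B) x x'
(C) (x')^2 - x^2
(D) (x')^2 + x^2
D

A first integral I satisfies dI/dt = 0 along every solution. Differentiate each option and use the equation of motion:
(A) d/dt[x' + x] = x'' + x' = -x + x', not identically 0
(B) d/dt[x x'] = (x')^2 + x x'' = (x')^2 - x^2, not identically 0
(C) d/dt[(x')^2 - x^2] = 2x'x'' - 2x x' = -4x x', not identically 0
(D) d/dt[(x')^2 + x^2] = 2x'x'' + 2x x' = 2x'(-x) + 2x x' = 0

Only (D) has zero time-derivative. So the energy-like quantity (x')^2 + x^2 is the first integral.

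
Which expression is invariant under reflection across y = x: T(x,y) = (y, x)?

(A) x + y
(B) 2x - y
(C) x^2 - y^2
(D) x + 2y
A

The map is reflection across y = x: T(x,y) = (y, x).
Substitute the transformed coordinates into each option and compare with the original:
(A) x + y  ->  (y) + (x) = x + y   [equals x + y: invariant]
(B) 2x - y  ->  2(y) - (x) = -x + 2y   [differs from 2x - y: not invariant]
(C) x^2 - y^2  ->  (y)^2 - (x)^2 = -x^2 + y^2   [differs from x^2 - y^2: not invariant]
(D) x + 2y  ->  (y) + 2(x) = 2x + y   [differs from x + 2y: not invariant]

Only option (A), x + y, is unchanged by the transformation.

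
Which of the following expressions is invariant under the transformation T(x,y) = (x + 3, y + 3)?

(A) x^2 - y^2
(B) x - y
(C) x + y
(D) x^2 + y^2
B

An expression E(x,y) is invariant under T if E(T(x,y)) = E(x,y). Here T(x,y) = (x + 3, y + 3).
Substitute the transformed coordinates into each option and compare with the original:
(A) x^2 - y^2  ->  (x + 3)^2 - (y + 3)^2 = x^2 + 6x - y^2 - 6y   [differs from x^2 - y^2: not invariant]
(B) x - y  ->  (x + 3) - (y + 3) = x - y   [equals x - y: invariant]
(C) x + y  ->  (x + 3) + (y + 3) = x + y + 6   [differs from x + y: not invariant]
(D) x^2 + y^2  ->  (x + 3)^2 + (y + 3)^2 = x^2 + 6x + y^2 + 6y + 18   [differs from x^2 + y^2: not invariant]

Only option (B), x - y, is unchanged by the transformation.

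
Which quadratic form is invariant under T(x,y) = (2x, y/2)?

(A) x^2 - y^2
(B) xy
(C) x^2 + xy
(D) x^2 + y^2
B

T multiplies x by 2 and divides y by 2.
Substitute the transformed coordinates into each option and compare with the original:
(A) x^2 - y^2  ->  (2x)^2 - (y/2)^2 = 4x^2 - y^2/4   [differs from x^2 - y^2: not invariant]
(B) xy  ->  (2x)(y/2) = xy   [equals xy: invariant]
(C) x^2 + xy  ->  (2x)^2 + (2x)(y/2) = 4x^2 + xy   [differs from x^2 + xy: not invariant]
(D) x^2 + y^2  ->  (2x)^2 + (y/2)^2 = 4x^2 + y^2/4   [differs from x^2 + y^2: not invariant]

Only option (B), xy, is unchanged by the transformation.
The factors 2 and 1/2 cancel only in the pure product xy.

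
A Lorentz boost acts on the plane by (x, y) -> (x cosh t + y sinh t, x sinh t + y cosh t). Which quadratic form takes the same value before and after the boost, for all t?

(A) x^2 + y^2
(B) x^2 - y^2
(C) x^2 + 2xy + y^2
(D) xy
B

Write x' = x cosh t + y sinh t, y' = x sinh t + y cosh t and substitute into each option:
(A) x^2 + y^2: (x cosh t + y sinh t)^2 + (x sinh t + y cosh t)^2 = (x^2 + y^2)(cosh^2 t + sinh^2 t) + 4xy sinh t cosh t = (x^2 + y^2) cosh 2t + 2xy sinh 2t   [not invariant for t != 0]
(B) x^2 - y^2: (x cosh t + y sinh t)^2 - (x sinh t + y cosh t)^2 = x^2(cosh^2 t - sinh^2 t) + 2xy(cosh t sinh t - sinh t cosh t) + y^2(sinh^2 t - cosh^2 t) = x^2 - y^2   [invariant, using cosh^2 t - sinh^2 t = 1]
(C) x^2 + 2xy + y^2: (x' + y')^2 with x' + y' = (x + y)(cosh t + sinh t) = (x + y)e^t, so it becomes (x + y)^2 e^(2t)   [not invariant for t != 0]
(D) xy: (x cosh t + y sinh t)(x sinh t + y cosh t) = xy(cosh^2 t + sinh^2 t) + (x^2 + y^2) sinh t cosh t = xy cosh 2t + (x^2 + y^2)(sinh 2t)/2   [not invariant for t != 0]

Only (B) x^2 - y^2 is unchanged; it is the Minkowski form preserved by Lorentz boosts, just as x^2 + y^2 is preserved by ordinary rotations.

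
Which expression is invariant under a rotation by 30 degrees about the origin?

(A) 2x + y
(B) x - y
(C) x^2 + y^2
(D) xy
C

A rotation by 30 degrees sends (x, y) to (sqrt(3)x/2 - y/2, x/2 + sqrt(3)y/2).
Substitute the transformed coordinates into each option and compare with the original:
(A) 2x + y  ->  2(sqrt(3)x/2 - y/2) + (x/2 + sqrt(3)y/2) = x/2 + sqrt(3)x - y + sqrt(3)y/2   [differs from 2x + y: not invariant]
(B) x - y  ->  (sqrt(3)x/2 - y/2) - (x/2 + sqrt(3)y/2) = -x/2 + sqrt(3)x/2 - sqrt(3)y/2 - y/2   [differs from x - y: not invariant]
(C) x^2 + y^2  ->  (sqrt(3)x/2 - y/2)^2 + (x/2 + sqrt(3)y/2)^2 = x^2 + y^2   [equals x^2 + y^2: invariant]
(D) xy  ->  (sqrt(3)x/2 - y/2)(x/2 + sqrt(3)y/2) = sqrt(3)x^2/4 + xy/2 - sqrt(3)y^2/4   [differs from xy: not invariant]

Only option (C), x^2 + y^2, is unchanged by the transformation.
Geometrically, x^2 + y^2 is the squared distance from the origin, which every rotation about the origin preserves.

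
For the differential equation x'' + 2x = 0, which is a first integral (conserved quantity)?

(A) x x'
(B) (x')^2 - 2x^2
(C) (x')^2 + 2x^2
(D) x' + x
C

A first integral I satisfies dI/dt = 0 along every solution. Differentiate each option and use the equation of motion:
(A) d/dt[x x'] = (x')^2 + x x'' = (x')^2 - 2x^2, not identically 0
(B) d/dt[(x')^2 - 2x^2] = 2x'x'' - 4x x' = -8x x', not identically 0
(C) d/dt[(x')^2 + 2x^2] = 2x'x'' + 4x x' = 2x'(-2x) + 4x x' = 0
(D) d/dt[x' + x] = x'' + x' = -2x + x', not identically 0

Only (C) has zero time-derivative. So the energy-like quantity (x')^2 + 2x^2 is the first integral.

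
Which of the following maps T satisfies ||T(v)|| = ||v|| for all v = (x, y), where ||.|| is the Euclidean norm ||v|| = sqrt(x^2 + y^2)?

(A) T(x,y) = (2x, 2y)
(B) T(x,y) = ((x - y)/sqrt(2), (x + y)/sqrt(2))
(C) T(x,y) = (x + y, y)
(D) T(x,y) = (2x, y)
B

A transformation preserves a norm if ||T(v)|| = ||v|| for every v; a single vector where the norm changes rules an option out.

(A) T(x,y) = (2x, 2y): v = (1, 0) has norm sqrt((1)^2 + (0)^2) = 1, but T(v) = (2, 0) has norm 2 -- not preserved.
(B) T(x,y) = ((x - y)/sqrt(2), (x + y)/sqrt(2)): preserves the norm -- it is an orthogonal map (a rotation/reflection), and (sqrt(2)(x - y)/2)^2 + (sqrt(2)(x + y)/2)^2 simplifies to x^2 + y^2.
(C) T(x,y) = (x + y, y): v = (0, 1) has norm sqrt((0)^2 + (1)^2) = 1, but T(v) = (1, 1) has norm sqrt(2) -- not preserved.
(D) T(x,y) = (2x, y): v = (1, 0) has norm sqrt((1)^2 + (0)^2) = 1, but T(v) = (2, 0) has norm 2 -- not preserved.

Therefore the answer is (B).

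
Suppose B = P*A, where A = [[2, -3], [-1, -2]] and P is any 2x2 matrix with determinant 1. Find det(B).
-7

By the multiplicative property of determinants, det(B) = det(P*A) = det(P) * det(A) = det(A),
so the determinant is invariant under multiplication by any determinant-1 matrix; we just need det(A).

det(A) = (2)(-2) - (-3)(-1) = -4 - 3 = -7

Therefore det(B) = 1 * (-7) = -7.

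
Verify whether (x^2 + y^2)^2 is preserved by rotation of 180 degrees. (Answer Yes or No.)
Yes

Applying rotation by 180 degrees: x' = x*cos(180 degrees) - y*sin(180 degrees) = -x, y' = x*sin(180 degrees) + y*cos(180 degrees) = -y

Substituting into (x^2 + y^2)^2:
((-x)^2 + (-y)^2)^2
= x^4 + 2x^2y^2 + y^4 = (x^2 + y^2)^2

This equals the original expression (x^2 + y^2)^2, so it IS invariant.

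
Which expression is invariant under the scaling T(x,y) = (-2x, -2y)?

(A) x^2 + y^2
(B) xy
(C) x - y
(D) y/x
D

Under the uniform scaling T(x,y) = (-2x, -2y):
Substitute the transformed coordinates into each option and compare with the original:
(A) x^2 + y^2  ->  (-2x)^2 + (-2y)^2 = 4x^2 + 4y^2   [differs from x^2 + y^2: not invariant]
(B) xy  ->  (-2x)(-2y) = 4xy   [differs from xy: not invariant]
(C) x - y  ->  (-2x) - (-2y) = -2x + 2y   [differs from x - y: not invariant]
(D) y/x  ->  (-2y)/(-2x) = y/x   [equals y/x: invariant]

Only option (D), y/x, is unchanged by the transformation.
The common factor -2 cancels in a ratio of coordinates, while sums, products and sums of squares pick up factors of -2 or 4.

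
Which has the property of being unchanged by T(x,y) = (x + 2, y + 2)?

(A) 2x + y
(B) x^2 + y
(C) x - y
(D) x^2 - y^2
C

An expression E(x,y) is invariant under T if E(T(x,y)) = E(x,y). Here T(x,y) = (x + 2, y + 2).
Substitute the transformed coordinates into each option and compare with the original:
(A) 2x + y  ->  2(x + 2) + (y + 2) = 2x + y + 6   [differs from 2x + y: not invariant]
(B) x^2 + y  ->  (x + 2)^2 + (y + 2) = x^2 + 4x + y + 6   [differs from x^2 + y: not invariant]
(C) x - y  ->  (x + 2) - (y + 2) = x - y   [equals x - y: invariant]
(D) x^2 - y^2  ->  (x + 2)^2 - (y + 2)^2 = x^2 + 4x - y^2 - 4y   [differs from x^2 - y^2: not invariant]

Only option (C), x - y, is unchanged by the transformation.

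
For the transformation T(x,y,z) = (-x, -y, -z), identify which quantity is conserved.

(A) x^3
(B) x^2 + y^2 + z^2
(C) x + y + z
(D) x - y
B

Apply T(x,y,z) = (-x, -y, -z) to each option, i.e. replace (x, y, z) by the transformed coordinates.
Substitute the transformed coordinates into each option and compare with the original:
(A) x^3  ->  (-x)^3 = -x^3   [differs from x^3: not invariant]
(B) x^2 + y^2 + z^2  ->  (-x)^2 + (-y)^2 + (-z)^2 = x^2 + y^2 + z^2   [equals x^2 + y^2 + z^2: invariant]
(C) x + y + z  ->  (-x) + (-y) + (-z) = -x - y - z   [differs from x + y + z: not invariant]
(D) x - y  ->  (-x) - (-y) = -x + y   [differs from x - y: not invariant]

Only option (B), x^2 + y^2 + z^2, is unchanged by the transformation.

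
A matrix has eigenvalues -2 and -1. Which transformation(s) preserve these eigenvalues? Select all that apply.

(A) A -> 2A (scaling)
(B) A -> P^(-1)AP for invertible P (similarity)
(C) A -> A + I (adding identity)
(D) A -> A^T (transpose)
B and D

Eigenvalues are preserved by:
1. Similarity transformations: A -> P^(-1)AP (same characteristic polynomial)
2. Transpose: A^T has the same eigenvalues as A

Eigenvalues are NOT preserved by:
- Adding identity: eigenvalues become -2+1, -1+1
- Scaling: eigenvalues become -4, -2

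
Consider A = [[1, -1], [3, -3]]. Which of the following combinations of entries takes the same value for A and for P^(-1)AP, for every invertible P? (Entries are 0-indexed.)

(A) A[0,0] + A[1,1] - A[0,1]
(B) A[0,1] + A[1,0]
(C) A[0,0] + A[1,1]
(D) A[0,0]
C

A[0,0] + A[1,1] is the trace of A. By the cyclic property of the trace, tr(P^(-1)AP) = tr(APP^(-1)) = tr(A), so it is the same for every matrix similar to A.

The other combinations are not similarity invariants. For example, take P = [[1, 2], [0, 1]] (det P = 1), so P^(-1) = [[1, -2], [0, 1]] and
B = P^(-1)AP = [[-5, -5], [3, 3]].
Evaluating each option on A and on B:
(A) A[0,0] + A[1,1] - A[0,1]: -1 for A, 3 for B -> changes
(B) A[0,1] + A[1,0]: 2 for A, -2 for B -> changes
(C) A[0,0] + A[1,1]: -2 for A, -2 for B -> unchanged
(D) A[0,0]: 1 for A, -5 for B -> changes

Only (C) A[0,0] + A[1,1] = -2 survives (and it does so for every P, not just this one), so it is the invariant.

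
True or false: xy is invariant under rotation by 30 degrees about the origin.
False

Applying rotation by 30 degrees: x' = x*cos(30 degrees) - y*sin(30 degrees) = sqrt(3)x/2 - y/2, y' = x*sin(30 degrees) + y*cos(30 degrees) = x/2 + sqrt(3)y/2

Substituting into xy:
(sqrt(3)x/2 - y/2)(x/2 + sqrt(3)y/2)
= sqrt(3)x^2/4 + xy/2 - sqrt(3)y^2/4

This differs from the original expression xy, so it is NOT invariant.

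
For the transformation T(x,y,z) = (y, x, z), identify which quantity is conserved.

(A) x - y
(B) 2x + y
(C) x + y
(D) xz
C

Apply T(x,y,z) = (y, x, z) to each option, i.e. replace (x, y, z) by the transformed coordinates.
Substitute the transformed coordinates into each option and compare with the original:
(A) x - y  ->  (y) - (x) = -x + y   [differs from x - y: not invariant]
(B) 2x + y  ->  2(y) + (x) = x + 2y   [differs from 2x + y: not invariant]
(C) x + y  ->  (y) + (x) = x + y   [equals x + y: invariant]
(D) xz  ->  (y)(z) = yz   [differs from xz: not invariant]

Only option (C), x + y, is unchanged by the transformation.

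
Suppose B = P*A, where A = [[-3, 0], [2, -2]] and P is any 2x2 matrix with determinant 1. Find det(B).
6

By the multiplicative property of determinants, det(B) = det(P*A) = det(P) * det(A) = det(A),
so the determinant is invariant under multiplication by any determinant-1 matrix; we just need det(A).

det(A) = (-3)(-2) - (0)(2) = 6 - 0 = 6

Therefore det(B) = 1 * 6 = 6.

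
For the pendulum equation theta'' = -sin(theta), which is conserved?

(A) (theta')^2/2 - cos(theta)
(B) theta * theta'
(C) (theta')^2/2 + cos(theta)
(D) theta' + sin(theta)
A

A first integral I satisfies dI/dt = 0 along every solution. Differentiate each option and use the equation of motion:
(A) d/dt[(theta')^2/2 - cos(theta)] = theta' theta'' + sin(theta) theta' = theta'(-sin(theta)) + theta' sin(theta) = 0
(B) d/dt[theta * theta'] = (theta')^2 + theta theta'' = (theta')^2 - theta sin(theta), not identically 0
(C) d/dt[(theta')^2/2 + cos(theta)] = theta' theta'' - sin(theta) theta' = -2 theta' sin(theta), not identically 0
(D) d/dt[theta' + sin(theta)] = theta'' + cos(theta) theta' = -sin(theta) + theta' cos(theta), not identically 0

Only (A) has zero time-derivative. This is the total energy: kinetic (theta')^2/2 plus potential -cos(theta).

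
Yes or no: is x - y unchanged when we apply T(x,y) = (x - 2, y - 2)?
Yes

Substitute T(x,y) = (x - 2, y - 2) into the expression and compare with the original.

Original: x - y
After applying T: (x - 2) - (y - 2) = x - y

This is identical to the original x - y, so the expression is invariant.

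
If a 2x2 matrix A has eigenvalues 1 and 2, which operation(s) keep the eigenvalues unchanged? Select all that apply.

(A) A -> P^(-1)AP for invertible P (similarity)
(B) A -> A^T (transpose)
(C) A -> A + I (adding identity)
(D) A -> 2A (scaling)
A and B

Eigenvalues are preserved by:
1. Similarity transformations: A -> P^(-1)AP (same characteristic polynomial)
2. Transpose: A^T has the same eigenvalues as A

Eigenvalues are NOT preserved by:
- Adding identity: eigenvalues become 1+1, 2+1
- Scaling: eigenvalues become 2, 4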